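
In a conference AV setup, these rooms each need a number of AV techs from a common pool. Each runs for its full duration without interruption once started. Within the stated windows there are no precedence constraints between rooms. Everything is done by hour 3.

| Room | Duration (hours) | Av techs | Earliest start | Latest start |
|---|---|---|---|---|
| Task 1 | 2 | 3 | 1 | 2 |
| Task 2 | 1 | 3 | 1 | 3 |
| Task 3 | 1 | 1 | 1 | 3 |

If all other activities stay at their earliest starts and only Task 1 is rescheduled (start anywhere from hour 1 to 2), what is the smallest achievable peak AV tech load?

4

Task 1@1: h1:7  h2:3  h3:0 → peak 7
Task 1@2: h1:4  h2:3  h3:3 → peak 4
Best is Task 1@2, peak 4.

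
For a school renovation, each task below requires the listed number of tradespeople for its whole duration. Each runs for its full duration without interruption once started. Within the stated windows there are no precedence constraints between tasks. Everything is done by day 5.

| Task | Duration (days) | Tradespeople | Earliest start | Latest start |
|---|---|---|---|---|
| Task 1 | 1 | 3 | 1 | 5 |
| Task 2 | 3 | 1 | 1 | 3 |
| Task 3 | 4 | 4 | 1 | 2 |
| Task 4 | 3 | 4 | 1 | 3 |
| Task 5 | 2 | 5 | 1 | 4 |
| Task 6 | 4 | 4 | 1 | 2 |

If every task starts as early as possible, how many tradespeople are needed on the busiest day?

21

Early-start schedule: Task 1@1, Task 2@1, Task 3@1, Task 4@1, Task 5@1, Task 6@1.
Load per day: day 1: 21, day 2: 18, day 3: 13, day 4: 8, day 5: 0.
Peak is 21.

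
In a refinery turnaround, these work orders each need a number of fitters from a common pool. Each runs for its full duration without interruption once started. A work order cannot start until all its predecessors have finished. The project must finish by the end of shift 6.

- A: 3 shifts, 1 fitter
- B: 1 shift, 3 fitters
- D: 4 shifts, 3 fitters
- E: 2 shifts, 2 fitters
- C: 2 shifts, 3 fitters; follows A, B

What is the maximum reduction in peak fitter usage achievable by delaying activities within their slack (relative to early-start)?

Early-start peak: s1:9  s2:6  s3:4  s4:6  s5:3  s6:0 ⇒ 9.
Leveled (A@1, B@1, D@2, E@1, C@4): s1:6  s2:6  s3:4  s4:6  s5:6  s6:0 ⇒ 6.
Reduction 9 − 6 = 3.

3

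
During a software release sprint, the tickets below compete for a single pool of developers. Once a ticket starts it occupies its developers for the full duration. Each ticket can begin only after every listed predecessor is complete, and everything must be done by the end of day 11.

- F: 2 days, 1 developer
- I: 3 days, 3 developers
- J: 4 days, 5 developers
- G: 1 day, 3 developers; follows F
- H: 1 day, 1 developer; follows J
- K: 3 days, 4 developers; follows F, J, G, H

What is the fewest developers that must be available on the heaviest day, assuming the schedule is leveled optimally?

Early-start (F@1, I@1, J@1, G@3, H@5, K@6) gives peak 11: d1:9  d2:9  d3:11  d4:5  d5:1  d6:4  d7:4  d8:4  d9:0  d10:0  d11:0.
Shift J→4, G→8, H→8, K→9.
Schedule F@1, I@1, J@4, G@8, H@8, K@9: d1:4  d2:4  d3:3  d4:5  d5:5  d6:5  d7:5  d8:4  d9:4  d10:4  d11:4 — peak 5.
Total developer-days = 47 over 11 days ⇒ peak ≥ ⌈47/11⌉ = 5, so 5 is optimal.

5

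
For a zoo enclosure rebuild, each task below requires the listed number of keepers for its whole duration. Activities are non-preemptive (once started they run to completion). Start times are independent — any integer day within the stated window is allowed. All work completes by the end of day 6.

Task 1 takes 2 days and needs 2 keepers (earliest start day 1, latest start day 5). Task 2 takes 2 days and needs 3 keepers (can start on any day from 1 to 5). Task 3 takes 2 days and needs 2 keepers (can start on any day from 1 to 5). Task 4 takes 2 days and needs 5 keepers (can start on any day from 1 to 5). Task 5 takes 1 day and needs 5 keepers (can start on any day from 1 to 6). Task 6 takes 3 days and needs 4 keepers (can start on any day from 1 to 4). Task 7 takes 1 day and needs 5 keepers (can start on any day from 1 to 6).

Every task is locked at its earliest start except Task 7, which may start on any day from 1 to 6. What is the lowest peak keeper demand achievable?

Task 7@1: d1:26  d2:16  d3:4  d4:0  d5:0  d6:0 → peak 26
Task 7@2: d1:21  d2:21  d3:4  d4:0  d5:0  d6:0 → peak 21
Task 7@3: d1:21  d2:16  d3:9  d4:0  d5:0  d6:0 → peak 21
Task 7@4: d1:21  d2:16  d3:4  d4:5  d5:0  d6:0 → peak 21
Task 7@5: d1:21  d2:16  d3:4  d4:0  d5:5  d6:0 → peak 21
Task 7@6: d1:21  d2:16  d3:4  d4:0  d5:0  d6:5 → peak 21
Best is Task 7@2, peak 21.

21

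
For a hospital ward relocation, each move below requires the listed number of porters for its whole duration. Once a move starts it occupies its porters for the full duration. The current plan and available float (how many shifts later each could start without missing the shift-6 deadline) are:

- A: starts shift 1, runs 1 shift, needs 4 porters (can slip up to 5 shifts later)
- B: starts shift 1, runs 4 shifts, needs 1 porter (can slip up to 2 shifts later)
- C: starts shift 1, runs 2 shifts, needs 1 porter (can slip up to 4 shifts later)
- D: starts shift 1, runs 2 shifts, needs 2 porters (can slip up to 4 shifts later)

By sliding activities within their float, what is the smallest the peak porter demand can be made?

4

Early-start (A@1, B@1, C@1, D@1) gives peak 8: s1:8  s2:4  s3:1  s4:1  s5:0  s6:0.
Shift B→2, C→2, D→2.
Schedule A@1, B@2, C@2, D@2: s1:4  s2:4  s3:4  s4:1  s5:1  s6:0 — peak 4.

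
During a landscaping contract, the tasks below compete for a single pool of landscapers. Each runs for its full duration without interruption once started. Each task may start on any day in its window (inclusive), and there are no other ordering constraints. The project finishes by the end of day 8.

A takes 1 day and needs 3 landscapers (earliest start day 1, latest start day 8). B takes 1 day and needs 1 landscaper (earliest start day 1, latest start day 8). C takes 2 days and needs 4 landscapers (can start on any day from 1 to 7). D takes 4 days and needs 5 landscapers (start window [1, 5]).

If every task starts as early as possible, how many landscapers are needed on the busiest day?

13

Early-start schedule: A@1, B@1, C@1, D@1.
Load per day: day 1: 13, day 2: 9, day 3: 5, day 4: 5, day 5: 0, day 6: 0, day 7: 0, day 8: 0.
Peak is 13.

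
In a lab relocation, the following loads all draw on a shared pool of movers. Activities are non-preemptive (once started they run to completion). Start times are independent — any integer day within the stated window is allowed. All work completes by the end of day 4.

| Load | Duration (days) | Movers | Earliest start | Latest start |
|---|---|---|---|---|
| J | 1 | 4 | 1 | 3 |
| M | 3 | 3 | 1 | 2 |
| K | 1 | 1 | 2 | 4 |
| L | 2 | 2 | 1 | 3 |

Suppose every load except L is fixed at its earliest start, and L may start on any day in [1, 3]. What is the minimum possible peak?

L@1: d1:9  d2:6  d3:3  d4:0 → peak 9
L@2: d1:7  d2:6  d3:5  d4:0 → peak 7
L@3: d1:7  d2:4  d3:5  d4:2 → peak 7
Best is L@2, peak 7.

7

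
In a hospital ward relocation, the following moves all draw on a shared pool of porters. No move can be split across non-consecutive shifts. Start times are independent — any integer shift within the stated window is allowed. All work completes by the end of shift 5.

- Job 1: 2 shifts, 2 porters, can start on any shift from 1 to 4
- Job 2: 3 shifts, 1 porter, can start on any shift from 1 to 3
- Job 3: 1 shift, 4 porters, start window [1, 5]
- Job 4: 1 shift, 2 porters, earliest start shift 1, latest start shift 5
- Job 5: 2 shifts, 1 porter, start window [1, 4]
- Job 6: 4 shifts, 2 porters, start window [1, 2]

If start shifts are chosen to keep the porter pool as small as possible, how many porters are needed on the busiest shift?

5

Early-start (Job 1@1, Job 2@1, Job 3@1, Job 4@1, Job 5@1, Job 6@1) gives peak 12: s1:12  s2:6  s3:3  s4:2  s5:0.
Shift Job 3→5, Job 4→3, Job 5→4.
Schedule Job 1@1, Job 2@1, Job 3@5, Job 4@3, Job 5@4, Job 6@1: s1:5  s2:5  s3:5  s4:3  s5:5 — peak 5.
Total porter-shifts = 23 over 5 shifts ⇒ peak ≥ ⌈23/5⌉ = 5, so 5 is optimal.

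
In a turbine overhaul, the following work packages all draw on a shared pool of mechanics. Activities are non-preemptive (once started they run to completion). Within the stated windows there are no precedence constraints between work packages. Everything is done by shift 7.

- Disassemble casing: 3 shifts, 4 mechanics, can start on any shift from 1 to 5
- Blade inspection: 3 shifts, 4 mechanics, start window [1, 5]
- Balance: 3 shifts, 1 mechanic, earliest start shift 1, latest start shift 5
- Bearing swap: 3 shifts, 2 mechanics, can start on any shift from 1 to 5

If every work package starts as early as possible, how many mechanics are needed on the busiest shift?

11

Early-start schedule: Disassemble casing@1, Blade inspection@1, Balance@1, Bearing swap@1.
Load per shift: shift 1: 11, shift 2: 11, shift 3: 11, shift 4: 0, shift 5: 0, shift 6: 0, shift 7: 0.
Peak is 11.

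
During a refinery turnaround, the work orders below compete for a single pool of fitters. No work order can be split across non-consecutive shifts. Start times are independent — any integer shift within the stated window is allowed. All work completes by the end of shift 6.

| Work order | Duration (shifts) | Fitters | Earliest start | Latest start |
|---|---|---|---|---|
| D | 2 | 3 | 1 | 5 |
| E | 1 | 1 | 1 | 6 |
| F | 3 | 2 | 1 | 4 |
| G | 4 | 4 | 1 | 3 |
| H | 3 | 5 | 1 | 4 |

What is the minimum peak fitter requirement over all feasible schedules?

9

Early-start (D@1, E@1, F@1, G@1, H@1) gives peak 15: s1:15  s2:14  s3:11  s4:4  s5:0  s6:0.
Shift G→2, H→4.
Schedule D@1, E@1, F@1, G@2, H@4: s1:6  s2:9  s3:6  s4:9  s5:9  s6:5 — peak 9.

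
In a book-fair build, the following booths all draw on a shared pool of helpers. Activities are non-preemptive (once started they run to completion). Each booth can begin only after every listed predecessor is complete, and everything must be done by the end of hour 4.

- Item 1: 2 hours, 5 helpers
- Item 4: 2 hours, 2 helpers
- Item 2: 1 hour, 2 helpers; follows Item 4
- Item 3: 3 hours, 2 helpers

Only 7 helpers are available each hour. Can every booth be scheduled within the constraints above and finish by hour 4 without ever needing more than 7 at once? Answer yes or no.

Schedule Item 1@3, Item 4@1, Item 2@4, Item 3@1: h1:4  h2:4  h3:7  h4:7 — peak 7 ≤ 7.

yes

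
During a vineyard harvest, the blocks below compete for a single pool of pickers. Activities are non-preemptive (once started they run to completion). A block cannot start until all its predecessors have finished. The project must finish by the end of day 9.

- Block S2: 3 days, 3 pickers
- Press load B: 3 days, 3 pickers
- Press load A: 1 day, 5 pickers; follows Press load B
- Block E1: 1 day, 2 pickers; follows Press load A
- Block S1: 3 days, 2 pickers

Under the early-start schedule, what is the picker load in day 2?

8

At early start, day 2 has: Block S2, Press load B, Block S1.
Demand: 3 + 3 + 2 = 8.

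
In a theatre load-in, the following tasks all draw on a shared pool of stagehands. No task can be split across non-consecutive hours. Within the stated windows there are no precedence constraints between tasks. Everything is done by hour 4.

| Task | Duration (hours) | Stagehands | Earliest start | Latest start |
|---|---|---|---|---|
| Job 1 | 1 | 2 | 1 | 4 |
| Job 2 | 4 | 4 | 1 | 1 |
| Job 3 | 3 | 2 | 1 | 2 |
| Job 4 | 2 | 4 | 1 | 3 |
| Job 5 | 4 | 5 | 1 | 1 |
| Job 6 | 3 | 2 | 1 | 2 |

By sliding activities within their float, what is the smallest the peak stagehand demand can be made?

Early-start (Job 1@1, Job 2@1, Job 3@1, Job 4@1, Job 5@1, Job 6@1) gives peak 19: h1:19  h2:17  h3:13  h4:9.
Shift Job 6→2.
Schedule Job 1@1, Job 2@1, Job 3@1, Job 4@1, Job 5@1, Job 6@2: h1:17  h2:17  h3:13  h4:11 — peak 17.

17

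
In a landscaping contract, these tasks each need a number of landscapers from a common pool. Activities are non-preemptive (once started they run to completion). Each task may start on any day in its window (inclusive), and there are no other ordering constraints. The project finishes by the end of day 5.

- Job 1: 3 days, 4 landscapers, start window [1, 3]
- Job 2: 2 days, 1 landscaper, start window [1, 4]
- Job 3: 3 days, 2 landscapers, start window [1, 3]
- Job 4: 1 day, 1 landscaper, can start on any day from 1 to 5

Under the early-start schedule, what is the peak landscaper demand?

8

Early-start schedule: Job 1@1, Job 2@1, Job 3@1, Job 4@1.
Load per day: day 1: 8, day 2: 7, day 3: 6, day 4: 0, day 5: 0.
Peak is 8.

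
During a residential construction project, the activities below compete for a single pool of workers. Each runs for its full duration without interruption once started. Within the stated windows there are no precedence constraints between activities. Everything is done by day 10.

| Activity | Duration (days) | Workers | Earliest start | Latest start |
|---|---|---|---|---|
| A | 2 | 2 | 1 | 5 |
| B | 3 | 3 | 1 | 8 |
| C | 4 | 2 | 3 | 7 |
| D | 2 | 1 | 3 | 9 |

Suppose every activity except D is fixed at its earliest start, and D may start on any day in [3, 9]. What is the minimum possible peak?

D@3: d1:5  d2:5  d3:6  d4:3  d5:2  d6:2  d7:0  d8:0  d9:0  d10:0 → peak 6
D@4: d1:5  d2:5  d3:5  d4:3  d5:3  d6:2  d7:0  d8:0  d9:0  d10:0 → peak 5
D@5: d1:5  d2:5  d3:5  d4:2  d5:3  d6:3  d7:0  d8:0  d9:0  d10:0 → peak 5
D@6: d1:5  d2:5  d3:5  d4:2  d5:2  d6:3  d7:1  d8:0  d9:0  d10:0 → peak 5
D@7: d1:5  d2:5  d3:5  d4:2  d5:2  d6:2  d7:1  d8:1  d9:0  d10:0 → peak 5
D@8: d1:5  d2:5  d3:5  d4:2  d5:2  d6:2  d7:0  d8:1  d9:1  d10:0 → peak 5
D@9: d1:5  d2:5  d3:5  d4:2  d5:2  d6:2  d7:0  d8:0  d9:1  d10:1 → peak 5
Best is D@4, peak 5.

5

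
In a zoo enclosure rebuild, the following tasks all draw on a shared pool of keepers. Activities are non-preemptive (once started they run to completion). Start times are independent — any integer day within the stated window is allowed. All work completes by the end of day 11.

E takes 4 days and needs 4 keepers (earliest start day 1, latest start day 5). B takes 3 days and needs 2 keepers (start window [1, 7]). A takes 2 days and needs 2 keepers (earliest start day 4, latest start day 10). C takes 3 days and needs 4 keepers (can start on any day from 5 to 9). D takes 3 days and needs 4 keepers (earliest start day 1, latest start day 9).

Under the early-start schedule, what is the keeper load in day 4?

At early start, day 4 has: E, A.
Demand: 4 + 2 = 6.

6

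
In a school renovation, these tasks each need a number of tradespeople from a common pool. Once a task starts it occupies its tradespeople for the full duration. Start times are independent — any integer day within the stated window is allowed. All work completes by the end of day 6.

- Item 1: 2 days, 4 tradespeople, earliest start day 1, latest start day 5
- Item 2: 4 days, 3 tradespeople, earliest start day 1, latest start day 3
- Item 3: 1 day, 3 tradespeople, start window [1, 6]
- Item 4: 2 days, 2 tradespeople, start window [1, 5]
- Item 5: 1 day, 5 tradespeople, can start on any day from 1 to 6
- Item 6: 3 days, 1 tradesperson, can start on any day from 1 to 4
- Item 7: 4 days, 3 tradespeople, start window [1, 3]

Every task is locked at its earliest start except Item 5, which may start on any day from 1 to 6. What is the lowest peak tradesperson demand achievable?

Item 5@1: d1:21  d2:13  d3:7  d4:6  d5:0  d6:0 → peak 21
Item 5@2: d1:16  d2:18  d3:7  d4:6  d5:0  d6:0 → peak 18
Item 5@3: d1:16  d2:13  d3:12  d4:6  d5:0  d6:0 → peak 16
Item 5@4: d1:16  d2:13  d3:7  d4:11  d5:0  d6:0 → peak 16
Item 5@5: d1:16  d2:13  d3:7  d4:6  d5:5  d6:0 → peak 16
Item 5@6: d1:16  d2:13  d3:7  d4:6  d5:0  d6:5 → peak 16
Best is Item 5@3, peak 16.

16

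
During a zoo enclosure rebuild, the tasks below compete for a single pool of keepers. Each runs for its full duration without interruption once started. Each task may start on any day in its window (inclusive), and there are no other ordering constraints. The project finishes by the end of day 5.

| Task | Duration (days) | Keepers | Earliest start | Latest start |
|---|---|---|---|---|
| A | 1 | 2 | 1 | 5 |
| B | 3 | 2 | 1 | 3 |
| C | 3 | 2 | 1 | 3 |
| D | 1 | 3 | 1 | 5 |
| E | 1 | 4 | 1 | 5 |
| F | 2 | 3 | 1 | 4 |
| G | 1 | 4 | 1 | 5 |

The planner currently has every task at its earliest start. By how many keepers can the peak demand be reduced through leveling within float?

13

Early-start peak: d1:20  d2:7  d3:4  d4:0  d5:0 ⇒ 20.
Leveled (A@1, B@1, C@1, D@2, E@4, F@3, G@5): d1:6  d2:7  d3:7  d4:7  d5:4 ⇒ 7.
Reduction 20 − 7 = 13.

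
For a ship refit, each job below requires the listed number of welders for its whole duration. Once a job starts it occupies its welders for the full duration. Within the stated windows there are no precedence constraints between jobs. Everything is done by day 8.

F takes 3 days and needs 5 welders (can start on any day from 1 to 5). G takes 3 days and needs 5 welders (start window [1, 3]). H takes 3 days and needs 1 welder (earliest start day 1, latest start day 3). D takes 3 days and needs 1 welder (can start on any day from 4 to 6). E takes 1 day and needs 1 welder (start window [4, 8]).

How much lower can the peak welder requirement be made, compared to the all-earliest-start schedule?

5

Early-start peak: d1:11  d2:11  d3:11  d4:2  d5:1  d6:1  d7:0  d8:0 ⇒ 11.
Leveled (F@4, G@1, H@1, D@4, E@7): d1:6  d2:6  d3:6  d4:6  d5:6  d6:6  d7:1  d8:0 ⇒ 6.
Reduction 11 − 6 = 5.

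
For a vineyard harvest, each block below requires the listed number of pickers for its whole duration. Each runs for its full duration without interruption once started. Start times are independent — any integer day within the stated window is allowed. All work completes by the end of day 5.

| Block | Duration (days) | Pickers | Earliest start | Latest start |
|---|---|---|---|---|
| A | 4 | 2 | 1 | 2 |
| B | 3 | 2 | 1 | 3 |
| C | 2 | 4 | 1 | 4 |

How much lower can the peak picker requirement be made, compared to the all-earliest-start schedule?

Early-start peak: d1:8  d2:8  d3:4  d4:2  d5:0 ⇒ 8.
Leveled (A@1, B@1, C@4): d1:4  d2:4  d3:4  d4:6  d5:4 ⇒ 6.
Reduction 8 − 6 = 2.

2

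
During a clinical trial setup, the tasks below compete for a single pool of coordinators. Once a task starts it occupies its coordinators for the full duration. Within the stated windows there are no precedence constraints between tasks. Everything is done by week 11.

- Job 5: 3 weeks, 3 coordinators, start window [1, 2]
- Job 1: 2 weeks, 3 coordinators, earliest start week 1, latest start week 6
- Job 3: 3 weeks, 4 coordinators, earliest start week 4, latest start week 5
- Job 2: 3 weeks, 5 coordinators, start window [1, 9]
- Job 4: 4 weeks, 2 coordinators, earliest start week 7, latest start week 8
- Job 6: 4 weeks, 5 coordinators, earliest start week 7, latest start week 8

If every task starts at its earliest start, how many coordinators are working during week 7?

7

At early start, week 7 has: Job 4, Job 6.
Demand: 2 + 5 = 7.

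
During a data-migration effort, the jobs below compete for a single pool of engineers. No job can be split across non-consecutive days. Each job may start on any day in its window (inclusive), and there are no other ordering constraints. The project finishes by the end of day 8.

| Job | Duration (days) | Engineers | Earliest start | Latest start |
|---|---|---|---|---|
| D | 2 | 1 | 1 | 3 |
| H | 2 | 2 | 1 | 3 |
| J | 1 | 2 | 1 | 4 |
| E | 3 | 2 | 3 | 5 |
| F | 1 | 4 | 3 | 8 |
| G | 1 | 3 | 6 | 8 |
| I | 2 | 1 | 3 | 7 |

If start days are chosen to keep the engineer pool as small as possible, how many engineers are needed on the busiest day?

Early-start (D@1, H@1, J@1, E@3, F@3, G@6, I@3) gives peak 7: d1:5  d2:3  d3:7  d4:3  d5:2  d6:3  d7:0  d8:0.
Shift J→3, F→6, G→7, I→4.
Schedule D@1, H@1, J@3, E@3, F@6, G@7, I@4: d1:3  d2:3  d3:4  d4:3  d5:3  d6:4  d7:3  d8:0 — peak 4.

4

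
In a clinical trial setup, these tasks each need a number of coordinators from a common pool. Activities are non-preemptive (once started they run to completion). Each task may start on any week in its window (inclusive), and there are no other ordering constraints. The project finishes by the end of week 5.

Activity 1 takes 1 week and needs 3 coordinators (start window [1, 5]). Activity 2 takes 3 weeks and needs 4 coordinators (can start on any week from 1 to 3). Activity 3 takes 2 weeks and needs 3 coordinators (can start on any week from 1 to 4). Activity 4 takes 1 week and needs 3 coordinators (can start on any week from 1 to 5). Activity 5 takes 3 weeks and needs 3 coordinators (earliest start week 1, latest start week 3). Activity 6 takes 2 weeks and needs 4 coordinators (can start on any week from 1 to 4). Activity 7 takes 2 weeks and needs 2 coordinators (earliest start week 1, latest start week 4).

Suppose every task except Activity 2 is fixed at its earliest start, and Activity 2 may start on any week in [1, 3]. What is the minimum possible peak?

18

Activity 2@1: w1:22  w2:16  w3:7  w4:0  w5:0 → peak 22
Activity 2@2: w1:18  w2:16  w3:7  w4:4  w5:0 → peak 18
Activity 2@3: w1:18  w2:12  w3:7  w4:4  w5:4 → peak 18
Best is Activity 2@2, peak 18.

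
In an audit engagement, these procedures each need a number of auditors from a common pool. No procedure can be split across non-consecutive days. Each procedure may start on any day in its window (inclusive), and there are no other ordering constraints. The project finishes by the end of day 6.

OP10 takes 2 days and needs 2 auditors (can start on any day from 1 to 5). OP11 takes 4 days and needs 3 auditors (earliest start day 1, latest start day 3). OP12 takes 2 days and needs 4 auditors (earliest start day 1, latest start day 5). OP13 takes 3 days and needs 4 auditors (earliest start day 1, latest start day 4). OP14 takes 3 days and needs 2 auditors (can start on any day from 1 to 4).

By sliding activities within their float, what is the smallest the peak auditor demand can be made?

8

Early-start (OP10@1, OP11@1, OP12@1, OP13@1, OP14@1) gives peak 15: d1:15  d2:15  d3:9  d4:3  d5:0  d6:0.
Shift OP12→5, OP13→4.
Schedule OP10@1, OP11@1, OP12@5, OP13@4, OP14@1: d1:7  d2:7  d3:5  d4:7  d5:8  d6:8 — peak 8.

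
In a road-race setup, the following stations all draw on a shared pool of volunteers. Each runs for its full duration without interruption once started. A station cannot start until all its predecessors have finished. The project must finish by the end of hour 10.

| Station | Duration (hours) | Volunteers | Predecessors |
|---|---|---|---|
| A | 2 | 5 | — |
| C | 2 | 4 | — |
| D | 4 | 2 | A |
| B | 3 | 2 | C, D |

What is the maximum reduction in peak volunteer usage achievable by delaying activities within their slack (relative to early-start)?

Early-start peak: h1:9  h2:9  h3:2  h4:2  h5:2  h6:2  h7:2  h8:2  h9:2  h10:0 ⇒ 9.
Leveled (A@1, C@3, D@3, B@7): h1:5  h2:5  h3:6  h4:6  h5:2  h6:2  h7:2  h8:2  h9:2  h10:0 ⇒ 6.
Reduction 9 − 6 = 3.

3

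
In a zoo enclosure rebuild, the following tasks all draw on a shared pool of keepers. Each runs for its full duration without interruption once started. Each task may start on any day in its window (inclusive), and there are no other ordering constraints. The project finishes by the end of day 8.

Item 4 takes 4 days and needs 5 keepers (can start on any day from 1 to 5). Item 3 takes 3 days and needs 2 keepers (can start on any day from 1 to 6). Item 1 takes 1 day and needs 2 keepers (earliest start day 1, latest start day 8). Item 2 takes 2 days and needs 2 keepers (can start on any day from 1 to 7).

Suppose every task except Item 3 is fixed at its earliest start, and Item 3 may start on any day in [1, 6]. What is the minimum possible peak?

Item 3@1: d1:11  d2:9  d3:7  d4:5  d5:0  d6:0  d7:0  d8:0 → peak 11
Item 3@2: d1:9  d2:9  d3:7  d4:7  d5:0  d6:0  d7:0  d8:0 → peak 9
Item 3@3: d1:9  d2:7  d3:7  d4:7  d5:2  d6:0  d7:0  d8:0 → peak 9
Item 3@4: d1:9  d2:7  d3:5  d4:7  d5:2  d6:2  d7:0  d8:0 → peak 9
Item 3@5: d1:9  d2:7  d3:5  d4:5  d5:2  d6:2  d7:2  d8:0 → peak 9
Item 3@6: d1:9  d2:7  d3:5  d4:5  d5:0  d6:2  d7:2  d8:2 → peak 9
Best is Item 3@2, peak 9.

9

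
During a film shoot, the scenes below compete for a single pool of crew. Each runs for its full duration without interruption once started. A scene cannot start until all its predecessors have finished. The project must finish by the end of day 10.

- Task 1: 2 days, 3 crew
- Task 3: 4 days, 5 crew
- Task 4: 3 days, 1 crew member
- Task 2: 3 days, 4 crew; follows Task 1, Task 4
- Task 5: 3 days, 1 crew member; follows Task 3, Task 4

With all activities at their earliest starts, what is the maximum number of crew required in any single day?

9

Early-start schedule: Task 1@1, Task 3@1, Task 4@1, Task 2@4, Task 5@5.
Load per day: day 1: 9, day 2: 9, day 3: 6, day 4: 9, day 5: 5, day 6: 5, day 7: 1, day 8: 0, day 9: 0, day 10: 0.
Peak is 9.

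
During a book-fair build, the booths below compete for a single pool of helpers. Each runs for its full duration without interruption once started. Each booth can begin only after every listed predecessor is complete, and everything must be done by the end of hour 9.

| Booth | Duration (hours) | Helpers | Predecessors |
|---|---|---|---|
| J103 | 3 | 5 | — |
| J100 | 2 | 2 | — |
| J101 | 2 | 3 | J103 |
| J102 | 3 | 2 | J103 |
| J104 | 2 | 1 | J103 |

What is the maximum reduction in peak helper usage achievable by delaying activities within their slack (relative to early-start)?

2

Early-start peak: h1:7  h2:7  h3:5  h4:6  h5:6  h6:2  h7:0  h8:0  h9:0 ⇒ 7.
Leveled (J103@1, J100@4, J101@4, J102@6, J104@6): h1:5  h2:5  h3:5  h4:5  h5:5  h6:3  h7:3  h8:2  h9:0 ⇒ 5.
Reduction 7 − 5 = 2.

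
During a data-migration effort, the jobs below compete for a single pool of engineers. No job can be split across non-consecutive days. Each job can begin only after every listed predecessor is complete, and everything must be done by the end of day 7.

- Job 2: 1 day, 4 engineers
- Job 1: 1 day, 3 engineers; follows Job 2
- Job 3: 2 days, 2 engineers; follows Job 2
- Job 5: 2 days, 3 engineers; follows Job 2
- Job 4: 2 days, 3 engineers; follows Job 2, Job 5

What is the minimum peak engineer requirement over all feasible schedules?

Early-start (Job 2@1, Job 1@2, Job 3@2, Job 5@2, Job 4@4) gives peak 8: d1:4  d2:8  d3:5  d4:3  d5:3  d6:0  d7:0.
Shift Job 5→3, Job 4→5.
Schedule Job 2@1, Job 1@2, Job 3@2, Job 5@3, Job 4@5: d1:4  d2:5  d3:5  d4:3  d5:3  d6:3  d7:0 — peak 5.

5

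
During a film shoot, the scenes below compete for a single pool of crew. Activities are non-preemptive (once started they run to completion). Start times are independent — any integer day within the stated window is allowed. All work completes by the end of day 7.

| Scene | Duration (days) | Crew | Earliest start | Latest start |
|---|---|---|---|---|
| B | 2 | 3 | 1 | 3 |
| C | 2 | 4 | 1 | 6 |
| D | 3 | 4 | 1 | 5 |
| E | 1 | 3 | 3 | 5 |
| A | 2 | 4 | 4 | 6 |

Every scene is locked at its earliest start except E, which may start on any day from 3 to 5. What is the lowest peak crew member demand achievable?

11

E@3: d1:11  d2:11  d3:7  d4:4  d5:4  d6:0  d7:0 → peak 11
E@4: d1:11  d2:11  d3:4  d4:7  d5:4  d6:0  d7:0 → peak 11
E@5: d1:11  d2:11  d3:4  d4:4  d5:7  d6:0  d7:0 → peak 11
Best is E@3, peak 11.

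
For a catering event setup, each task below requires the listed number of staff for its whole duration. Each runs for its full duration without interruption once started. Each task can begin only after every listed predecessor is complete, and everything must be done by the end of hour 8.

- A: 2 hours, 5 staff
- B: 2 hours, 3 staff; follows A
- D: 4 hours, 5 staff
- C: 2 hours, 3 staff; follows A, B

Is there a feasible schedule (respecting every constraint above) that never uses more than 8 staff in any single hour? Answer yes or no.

yes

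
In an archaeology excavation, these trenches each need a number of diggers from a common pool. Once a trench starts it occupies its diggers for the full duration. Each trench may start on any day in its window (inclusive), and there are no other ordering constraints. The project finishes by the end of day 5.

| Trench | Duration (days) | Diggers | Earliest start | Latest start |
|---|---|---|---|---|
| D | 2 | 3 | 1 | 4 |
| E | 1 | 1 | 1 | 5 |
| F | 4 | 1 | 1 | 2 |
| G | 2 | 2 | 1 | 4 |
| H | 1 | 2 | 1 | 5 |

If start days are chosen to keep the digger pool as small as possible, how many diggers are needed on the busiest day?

4

Early-start (D@1, E@1, F@1, G@1, H@1) gives peak 9: d1:9  d2:6  d3:1  d4:1  d5:0.
Shift F→2, G→3, H→5.
Schedule D@1, E@1, F@2, G@3, H@5: d1:4  d2:4  d3:3  d4:3  d5:3 — peak 4.
Total digger-days = 17 over 5 days ⇒ peak ≥ ⌈17/5⌉ = 4, so 4 is optimal.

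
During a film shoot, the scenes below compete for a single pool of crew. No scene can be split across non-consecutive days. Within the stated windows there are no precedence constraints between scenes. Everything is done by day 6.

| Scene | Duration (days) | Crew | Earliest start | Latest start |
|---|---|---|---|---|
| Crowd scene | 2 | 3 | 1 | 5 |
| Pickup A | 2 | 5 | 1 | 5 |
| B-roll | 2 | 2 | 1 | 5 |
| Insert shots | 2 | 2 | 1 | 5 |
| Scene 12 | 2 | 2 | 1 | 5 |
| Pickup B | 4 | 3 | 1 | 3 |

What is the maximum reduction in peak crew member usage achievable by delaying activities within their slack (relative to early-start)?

Early-start peak: d1:17  d2:17  d3:3  d4:3  d5:0  d6:0 ⇒ 17.
Leveled (Crowd scene@1, Pickup A@5, B-roll@3, Insert shots@3, Scene 12@5, Pickup B@1): d1:6  d2:6  d3:7  d4:7  d5:7  d6:7 ⇒ 7.
Reduction 17 − 7 = 10.

10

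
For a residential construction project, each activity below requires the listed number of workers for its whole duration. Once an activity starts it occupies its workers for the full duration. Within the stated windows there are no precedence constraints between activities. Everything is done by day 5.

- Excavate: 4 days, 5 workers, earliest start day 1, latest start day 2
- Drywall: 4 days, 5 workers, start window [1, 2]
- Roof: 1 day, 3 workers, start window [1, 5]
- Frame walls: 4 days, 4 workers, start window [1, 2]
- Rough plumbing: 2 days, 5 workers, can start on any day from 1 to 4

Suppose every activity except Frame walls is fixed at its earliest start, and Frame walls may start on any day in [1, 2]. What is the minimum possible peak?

19

Frame walls@1: d1:22  d2:19  d3:14  d4:14  d5:0 → peak 22
Frame walls@2: d1:18  d2:19  d3:14  d4:14  d5:4 → peak 19
Best is Frame walls@2, peak 19.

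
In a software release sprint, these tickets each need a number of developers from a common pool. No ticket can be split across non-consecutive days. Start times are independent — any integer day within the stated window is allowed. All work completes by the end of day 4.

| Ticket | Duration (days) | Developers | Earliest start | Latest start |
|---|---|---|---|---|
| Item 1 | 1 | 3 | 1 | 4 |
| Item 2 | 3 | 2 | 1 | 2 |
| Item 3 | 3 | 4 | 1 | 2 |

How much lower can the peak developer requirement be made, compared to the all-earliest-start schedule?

3

Early-start peak: d1:9  d2:6  d3:6  d4:0 ⇒ 9.
Leveled (Item 1@1, Item 2@1, Item 3@2): d1:5  d2:6  d3:6  d4:4 ⇒ 6.
Reduction 9 − 6 = 3.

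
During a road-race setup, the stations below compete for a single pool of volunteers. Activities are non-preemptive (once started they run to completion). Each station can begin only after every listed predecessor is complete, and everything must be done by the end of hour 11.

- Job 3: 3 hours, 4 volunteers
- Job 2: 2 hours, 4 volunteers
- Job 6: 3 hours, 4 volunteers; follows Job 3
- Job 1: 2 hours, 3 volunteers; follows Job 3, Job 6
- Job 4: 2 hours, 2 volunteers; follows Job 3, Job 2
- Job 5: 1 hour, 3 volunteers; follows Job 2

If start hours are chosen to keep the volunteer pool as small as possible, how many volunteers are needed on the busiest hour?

5

Early-start (Job 3@1, Job 2@1, Job 6@4, Job 1@7, Job 4@4, Job 5@3) gives peak 8: h1:8  h2:8  h3:7  h4:6  h5:6  h6:4  h7:3  h8:3  h9:0  h10:0  h11:0.
Shift Job 2→4, Job 6→6, Job 1→9, Job 4→9, Job 5→11.
Schedule Job 3@1, Job 2@4, Job 6@6, Job 1@9, Job 4@9, Job 5@11: h1:4  h2:4  h3:4  h4:4  h5:4  h6:4  h7:4  h8:4  h9:5  h10:5  h11:3 — peak 5.
Total volunteer-hours = 45 over 11 hours ⇒ peak ≥ ⌈45/11⌉ = 5, so 5 is optimal.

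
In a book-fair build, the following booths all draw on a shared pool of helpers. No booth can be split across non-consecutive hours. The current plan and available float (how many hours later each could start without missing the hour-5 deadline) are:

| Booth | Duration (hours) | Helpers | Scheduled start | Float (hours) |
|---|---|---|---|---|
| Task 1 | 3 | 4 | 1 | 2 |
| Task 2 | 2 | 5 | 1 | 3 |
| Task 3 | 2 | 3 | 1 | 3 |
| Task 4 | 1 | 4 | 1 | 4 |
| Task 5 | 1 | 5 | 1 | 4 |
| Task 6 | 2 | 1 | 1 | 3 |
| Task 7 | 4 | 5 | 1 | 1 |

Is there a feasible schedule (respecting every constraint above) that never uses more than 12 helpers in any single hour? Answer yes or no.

The minimum achievable peak is 13; 12 < 13, so no feasible schedule stays within the cap.

no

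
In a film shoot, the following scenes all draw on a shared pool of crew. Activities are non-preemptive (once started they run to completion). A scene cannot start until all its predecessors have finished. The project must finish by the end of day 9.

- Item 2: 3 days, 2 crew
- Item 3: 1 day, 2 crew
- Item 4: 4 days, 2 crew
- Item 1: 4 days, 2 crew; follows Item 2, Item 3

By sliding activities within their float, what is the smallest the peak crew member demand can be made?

4

Early-start (Item 2@1, Item 3@1, Item 4@1, Item 1@4) gives peak 6: d1:6  d2:4  d3:4  d4:4  d5:2  d6:2  d7:2  d8:0  d9:0.
Shift Item 4→2.
Schedule Item 2@1, Item 3@1, Item 4@2, Item 1@4: d1:4  d2:4  d3:4  d4:4  d5:4  d6:2  d7:2  d8:0  d9:0 — peak 4.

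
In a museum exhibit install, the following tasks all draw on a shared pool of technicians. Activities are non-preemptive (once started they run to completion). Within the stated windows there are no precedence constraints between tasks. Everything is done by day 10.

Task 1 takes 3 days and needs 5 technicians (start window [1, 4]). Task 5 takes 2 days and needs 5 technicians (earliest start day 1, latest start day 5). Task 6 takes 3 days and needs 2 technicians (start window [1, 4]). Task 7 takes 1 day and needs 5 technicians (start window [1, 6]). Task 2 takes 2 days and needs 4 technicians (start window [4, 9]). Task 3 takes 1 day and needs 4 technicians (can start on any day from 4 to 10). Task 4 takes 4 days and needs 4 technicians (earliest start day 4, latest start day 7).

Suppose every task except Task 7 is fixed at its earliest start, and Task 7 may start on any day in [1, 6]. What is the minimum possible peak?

Task 7@1: d1:17  d2:12  d3:7  d4:12  d5:8  d6:4  d7:4  d8:0  d9:0  d10:0 → peak 17
Task 7@2: d1:12  d2:17  d3:7  d4:12  d5:8  d6:4  d7:4  d8:0  d9:0  d10:0 → peak 17
Task 7@3: d1:12  d2:12  d3:12  d4:12  d5:8  d6:4  d7:4  d8:0  d9:0  d10:0 → peak 12
Task 7@4: d1:12  d2:12  d3:7  d4:17  d5:8  d6:4  d7:4  d8:0  d9:0  d10:0 → peak 17
Task 7@5: d1:12  d2:12  d3:7  d4:12  d5:13  d6:4  d7:4  d8:0  d9:0  d10:0 → peak 13
Task 7@6: d1:12  d2:12  d3:7  d4:12  d5:8  d6:9  d7:4  d8:0  d9:0  d10:0 → peak 12
Best is Task 7@3, peak 12.

12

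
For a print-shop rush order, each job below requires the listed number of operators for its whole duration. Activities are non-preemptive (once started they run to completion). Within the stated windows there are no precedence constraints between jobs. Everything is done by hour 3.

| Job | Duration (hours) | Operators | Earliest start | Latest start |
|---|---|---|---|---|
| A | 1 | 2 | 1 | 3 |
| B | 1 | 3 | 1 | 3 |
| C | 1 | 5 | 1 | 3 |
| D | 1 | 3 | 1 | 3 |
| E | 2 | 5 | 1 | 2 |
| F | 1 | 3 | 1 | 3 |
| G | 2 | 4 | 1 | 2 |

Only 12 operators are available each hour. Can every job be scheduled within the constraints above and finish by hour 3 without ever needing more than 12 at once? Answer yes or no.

yes

Schedule A@1, B@1, C@1, D@2, E@2, F@3, G@2: h1:10  h2:12  h3:12 — peak 12 ≤ 12.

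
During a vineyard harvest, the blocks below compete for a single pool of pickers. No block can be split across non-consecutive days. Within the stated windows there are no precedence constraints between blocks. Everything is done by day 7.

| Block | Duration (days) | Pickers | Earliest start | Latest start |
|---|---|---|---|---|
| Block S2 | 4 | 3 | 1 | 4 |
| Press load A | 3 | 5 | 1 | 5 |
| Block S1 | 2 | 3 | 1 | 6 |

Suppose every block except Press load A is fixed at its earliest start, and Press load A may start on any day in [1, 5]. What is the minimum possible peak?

Press load A@1: d1:11  d2:11  d3:8  d4:3  d5:0  d6:0  d7:0 → peak 11
Press load A@2: d1:6  d2:11  d3:8  d4:8  d5:0  d6:0  d7:0 → peak 11
Press load A@3: d1:6  d2:6  d3:8  d4:8  d5:5  d6:0  d7:0 → peak 8
Press load A@4: d1:6  d2:6  d3:3  d4:8  d5:5  d6:5  d7:0 → peak 8
Press load A@5: d1:6  d2:6  d3:3  d4:3  d5:5  d6:5  d7:5 → peak 6
Best is Press load A@5, peak 6.

6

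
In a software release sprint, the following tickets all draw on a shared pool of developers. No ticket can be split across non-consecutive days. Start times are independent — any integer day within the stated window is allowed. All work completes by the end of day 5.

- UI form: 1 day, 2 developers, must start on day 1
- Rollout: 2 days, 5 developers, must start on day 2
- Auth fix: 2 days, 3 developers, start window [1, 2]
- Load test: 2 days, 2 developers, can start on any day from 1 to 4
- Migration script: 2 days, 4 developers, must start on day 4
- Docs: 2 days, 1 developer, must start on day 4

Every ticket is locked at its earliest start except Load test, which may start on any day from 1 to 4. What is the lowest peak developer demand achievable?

8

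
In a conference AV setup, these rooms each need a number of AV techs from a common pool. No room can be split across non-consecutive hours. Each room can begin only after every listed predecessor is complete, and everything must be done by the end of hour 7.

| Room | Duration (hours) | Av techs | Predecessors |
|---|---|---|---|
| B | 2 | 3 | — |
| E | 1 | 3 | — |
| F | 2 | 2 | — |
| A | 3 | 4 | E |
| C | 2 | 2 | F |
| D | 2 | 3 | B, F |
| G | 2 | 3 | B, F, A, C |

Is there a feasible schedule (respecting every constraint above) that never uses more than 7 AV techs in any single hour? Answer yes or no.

yes

Schedule B@1, E@1, F@2, A@3, C@4, D@6, G@6: h1:6  h2:5  h3:6  h4:6  h5:6  h6:6  h7:6 — peak 6 ≤ 7.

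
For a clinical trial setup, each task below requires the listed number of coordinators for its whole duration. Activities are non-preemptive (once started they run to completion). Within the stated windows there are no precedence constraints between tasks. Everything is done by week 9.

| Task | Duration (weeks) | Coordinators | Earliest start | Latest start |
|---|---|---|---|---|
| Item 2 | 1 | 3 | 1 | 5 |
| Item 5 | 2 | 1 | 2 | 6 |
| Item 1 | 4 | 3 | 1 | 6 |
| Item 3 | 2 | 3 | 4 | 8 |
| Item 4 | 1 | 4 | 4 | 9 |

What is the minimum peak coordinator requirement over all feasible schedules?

4

Early-start (Item 2@1, Item 5@2, Item 1@1, Item 3@4, Item 4@4) gives peak 10: w1:6  w2:4  w3:4  w4:10  w5:3  w6:0  w7:0  w8:0  w9:0.
Shift Item 1→2, Item 3→6, Item 4→8.
Schedule Item 2@1, Item 5@2, Item 1@2, Item 3@6, Item 4@8: w1:3  w2:4  w3:4  w4:3  w5:3  w6:3  w7:3  w8:4  w9:0 — peak 4.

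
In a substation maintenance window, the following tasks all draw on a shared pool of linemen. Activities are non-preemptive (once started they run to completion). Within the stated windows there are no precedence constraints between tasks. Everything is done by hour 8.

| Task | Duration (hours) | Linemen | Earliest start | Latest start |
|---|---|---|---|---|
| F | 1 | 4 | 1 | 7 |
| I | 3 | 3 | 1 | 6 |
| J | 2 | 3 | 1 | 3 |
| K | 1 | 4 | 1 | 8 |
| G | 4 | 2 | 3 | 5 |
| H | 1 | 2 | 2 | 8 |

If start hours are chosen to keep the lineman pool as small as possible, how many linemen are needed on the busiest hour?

Early-start (F@1, I@1, J@1, K@1, G@3, H@2) gives peak 14: h1:14  h2:8  h3:5  h4:2  h5:2  h6:2  h7:0  h8:0.
Shift I→4, J→2, K→7.
Schedule F@1, I@4, J@2, K@7, G@3, H@2: h1:4  h2:5  h3:5  h4:5  h5:5  h6:5  h7:4  h8:0 — peak 5.
Total lineman-hours = 33 over 8 hours ⇒ peak ≥ ⌈33/8⌉ = 5, so 5 is optimal.

5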